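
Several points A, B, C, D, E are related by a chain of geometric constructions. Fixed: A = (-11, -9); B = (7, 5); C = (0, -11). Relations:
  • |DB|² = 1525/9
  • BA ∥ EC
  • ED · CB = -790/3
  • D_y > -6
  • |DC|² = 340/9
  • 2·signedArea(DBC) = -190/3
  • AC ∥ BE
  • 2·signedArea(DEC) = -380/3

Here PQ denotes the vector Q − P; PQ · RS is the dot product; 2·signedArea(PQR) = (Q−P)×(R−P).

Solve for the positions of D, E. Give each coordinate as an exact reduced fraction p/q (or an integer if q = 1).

1. D_x = -4/3  [line 16·x + -7·y + -41/3 = 0 ∩ |DC|² = 340/9]
2. D_y = -5  [line 16·x + -7·y + -41/3 = 0 ∩ |DC|² = 340/9]
   → D = (-4/3, -5)
3. E_x = 18  [BA ∥ EC ∩ AC ∥ BE]
4. E_y = 3  [BA ∥ EC ∩ AC ∥ BE]
   → E = (18, 3)

D = (-4/3, -5)
E = (18, 3)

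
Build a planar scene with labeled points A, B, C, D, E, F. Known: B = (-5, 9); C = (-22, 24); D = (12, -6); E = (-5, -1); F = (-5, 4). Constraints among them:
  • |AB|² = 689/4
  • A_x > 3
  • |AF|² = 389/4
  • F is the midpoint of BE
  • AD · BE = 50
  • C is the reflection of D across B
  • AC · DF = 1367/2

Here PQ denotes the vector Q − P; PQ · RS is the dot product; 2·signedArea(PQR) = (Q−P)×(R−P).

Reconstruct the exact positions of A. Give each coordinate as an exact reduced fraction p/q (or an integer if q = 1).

1. A_x = 7/2  [AC · DF = 1367/2 ∩ AD · BE = 50]
2. A_y = -1  [AC · DF = 1367/2 ∩ AD · BE = 50]
   → A = (7/2, -1)

A = (7/2, -1)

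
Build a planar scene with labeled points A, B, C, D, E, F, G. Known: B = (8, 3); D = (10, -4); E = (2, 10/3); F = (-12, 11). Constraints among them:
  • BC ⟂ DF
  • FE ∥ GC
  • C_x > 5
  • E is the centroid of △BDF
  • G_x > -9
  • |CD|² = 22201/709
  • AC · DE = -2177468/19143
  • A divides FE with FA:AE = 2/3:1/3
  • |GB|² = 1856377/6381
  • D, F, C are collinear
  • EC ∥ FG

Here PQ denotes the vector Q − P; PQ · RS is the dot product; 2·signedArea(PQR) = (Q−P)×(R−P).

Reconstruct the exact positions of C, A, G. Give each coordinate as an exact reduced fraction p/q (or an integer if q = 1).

A = (-8/3, 53/9)
C = (3812/709, -601/709)
G = (-6114/709, 14504/2127)

1. C_x = 3812/709  [D, F, C are collinear ∩ BC ⟂ DF]
2. C_y = -601/709  [D, F, C are collinear ∩ BC ⟂ DF]
   → C = (3812/709, -601/709)
3. A_x = -8/3  [A divides FE with FA:AE = 2/3:1/3]
4. A_y = 53/9  [A divides FE with FA:AE = 2/3:1/3]
   → A = (-8/3, 53/9)
5. G_x = -6114/709  [FE ∥ GC ∩ EC ∥ FG]
6. G_y = 14504/2127  [FE ∥ GC ∩ EC ∥ FG]
   → G = (-6114/709, 14504/2127)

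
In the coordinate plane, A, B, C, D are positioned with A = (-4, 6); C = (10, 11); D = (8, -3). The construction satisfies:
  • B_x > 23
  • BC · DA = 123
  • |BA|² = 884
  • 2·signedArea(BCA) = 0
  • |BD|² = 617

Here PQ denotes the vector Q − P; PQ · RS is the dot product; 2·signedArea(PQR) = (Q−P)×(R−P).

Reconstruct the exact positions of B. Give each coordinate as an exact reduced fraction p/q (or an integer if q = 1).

1. B_x = 24  [2·signedArea(BCA) = 0 ∩ BC · DA = 123]
2. B_y = 16  [2·signedArea(BCA) = 0 ∩ BC · DA = 123]
   → B = (24, 16)

B = (24, 16)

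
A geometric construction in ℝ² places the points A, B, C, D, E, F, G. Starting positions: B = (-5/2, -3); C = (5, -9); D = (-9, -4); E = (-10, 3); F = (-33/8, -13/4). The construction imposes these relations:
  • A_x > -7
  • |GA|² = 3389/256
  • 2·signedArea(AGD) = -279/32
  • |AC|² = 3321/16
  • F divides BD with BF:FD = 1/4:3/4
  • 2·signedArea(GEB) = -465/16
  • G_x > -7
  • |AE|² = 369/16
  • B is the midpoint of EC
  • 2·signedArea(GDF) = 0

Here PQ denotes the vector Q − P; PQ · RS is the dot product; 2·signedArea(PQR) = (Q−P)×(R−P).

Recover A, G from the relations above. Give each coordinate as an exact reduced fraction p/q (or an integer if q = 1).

A = (-25/4, 0)
G = (-105/16, -29/8)

1. G_x = -105/16  [2·signedArea(GDF) = 0 ∩ 2·signedArea(GEB) = -465/16]
2. G_y = -29/8  [2·signedArea(GDF) = 0 ∩ 2·signedArea(GEB) = -465/16]
   → G = (-105/16, -29/8)
3. A_x = -25/4  [line 3/8·x + -39/16·y + 75/32 = 0 ∩ |GA|² = 3389/256]
4. A_y = 0  [line 3/8·x + -39/16·y + 75/32 = 0 ∩ |GA|² = 3389/256]
   → A = (-25/4, 0)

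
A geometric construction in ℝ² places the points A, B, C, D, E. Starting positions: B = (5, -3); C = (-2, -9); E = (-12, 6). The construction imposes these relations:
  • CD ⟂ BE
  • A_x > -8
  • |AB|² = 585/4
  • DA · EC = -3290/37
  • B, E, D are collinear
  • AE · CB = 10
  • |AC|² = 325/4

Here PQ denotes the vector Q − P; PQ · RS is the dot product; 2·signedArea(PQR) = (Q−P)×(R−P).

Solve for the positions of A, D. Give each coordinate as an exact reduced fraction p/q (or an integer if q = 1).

A = (-7, -3/2)
D = (149/74, -105/74)

1. D_x = 149/74  [B, E, D are collinear ∩ CD ⟂ BE]
2. D_y = -105/74  [B, E, D are collinear ∩ CD ⟂ BE]
   → D = (149/74, -105/74)
3. A_x = -7  [AE · CB = 10 ∩ DA · EC = -3290/37]
4. A_y = -3/2  [AE · CB = 10 ∩ DA · EC = -3290/37]
   → A = (-7, -3/2)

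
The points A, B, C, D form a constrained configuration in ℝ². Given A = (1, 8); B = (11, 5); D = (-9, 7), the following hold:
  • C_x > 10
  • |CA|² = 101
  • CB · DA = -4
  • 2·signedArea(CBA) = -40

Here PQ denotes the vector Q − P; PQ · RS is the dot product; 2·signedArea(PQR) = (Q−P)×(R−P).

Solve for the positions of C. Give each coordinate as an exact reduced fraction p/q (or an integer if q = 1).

1. C_x = 11  [CB · DA = -4 ∩ 2·signedArea(CBA) = -40]
2. C_y = 9  [CB · DA = -4 ∩ 2·signedArea(CBA) = -40]
   → C = (11, 9)

C = (11, 9)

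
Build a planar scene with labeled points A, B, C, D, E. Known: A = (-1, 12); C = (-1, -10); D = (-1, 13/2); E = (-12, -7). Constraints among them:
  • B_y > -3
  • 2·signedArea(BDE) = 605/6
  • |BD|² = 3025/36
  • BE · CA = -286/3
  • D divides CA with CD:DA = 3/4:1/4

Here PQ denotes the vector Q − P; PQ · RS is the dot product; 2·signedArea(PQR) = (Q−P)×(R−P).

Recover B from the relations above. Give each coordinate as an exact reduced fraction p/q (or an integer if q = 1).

1. B_x = -1  [2·signedArea(BDE) = 605/6 ∩ BE · CA = -286/3]
2. B_y = -8/3  [2·signedArea(BDE) = 605/6 ∩ BE · CA = -286/3]
   → B = (-1, -8/3)

B = (-1, -8/3)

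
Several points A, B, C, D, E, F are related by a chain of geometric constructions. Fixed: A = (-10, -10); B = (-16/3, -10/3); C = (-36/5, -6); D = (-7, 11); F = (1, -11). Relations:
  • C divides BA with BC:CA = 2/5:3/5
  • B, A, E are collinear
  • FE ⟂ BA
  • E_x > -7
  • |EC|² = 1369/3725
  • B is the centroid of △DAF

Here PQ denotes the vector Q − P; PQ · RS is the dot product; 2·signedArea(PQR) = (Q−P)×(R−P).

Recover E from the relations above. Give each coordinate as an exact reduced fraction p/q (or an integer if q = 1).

1. E_x = -1021/149  [B, A, E are collinear ∩ FE ⟂ BA]
2. E_y = -820/149  [B, A, E are collinear ∩ FE ⟂ BA]
   → E = (-1021/149, -820/149)

E = (-1021/149, -820/149)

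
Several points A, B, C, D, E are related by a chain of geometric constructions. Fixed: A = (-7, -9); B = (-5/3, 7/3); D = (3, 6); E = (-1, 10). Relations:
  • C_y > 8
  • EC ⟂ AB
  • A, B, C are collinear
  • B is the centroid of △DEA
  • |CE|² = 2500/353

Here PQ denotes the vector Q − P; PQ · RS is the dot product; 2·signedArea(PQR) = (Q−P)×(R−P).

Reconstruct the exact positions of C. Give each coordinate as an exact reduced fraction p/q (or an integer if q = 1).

C = (497/353, 3130/353)

1. C_x = 497/353  [A, B, C are collinear ∩ EC ⟂ AB]
2. C_y = 3130/353  [A, B, C are collinear ∩ EC ⟂ AB]
   → C = (497/353, 3130/353)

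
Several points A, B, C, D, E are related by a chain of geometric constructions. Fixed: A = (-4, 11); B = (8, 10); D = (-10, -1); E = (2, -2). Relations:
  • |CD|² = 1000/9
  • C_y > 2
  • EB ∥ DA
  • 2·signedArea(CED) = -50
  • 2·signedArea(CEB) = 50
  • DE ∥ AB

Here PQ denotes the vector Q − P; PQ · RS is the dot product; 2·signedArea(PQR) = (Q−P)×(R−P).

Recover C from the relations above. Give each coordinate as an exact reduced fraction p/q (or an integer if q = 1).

1. C_x = 0  [2·signedArea(CEB) = 50 ∩ 2·signedArea(CED) = -50]
2. C_y = 7/3  [2·signedArea(CEB) = 50 ∩ 2·signedArea(CED) = -50]
   → C = (0, 7/3)

C = (0, 7/3)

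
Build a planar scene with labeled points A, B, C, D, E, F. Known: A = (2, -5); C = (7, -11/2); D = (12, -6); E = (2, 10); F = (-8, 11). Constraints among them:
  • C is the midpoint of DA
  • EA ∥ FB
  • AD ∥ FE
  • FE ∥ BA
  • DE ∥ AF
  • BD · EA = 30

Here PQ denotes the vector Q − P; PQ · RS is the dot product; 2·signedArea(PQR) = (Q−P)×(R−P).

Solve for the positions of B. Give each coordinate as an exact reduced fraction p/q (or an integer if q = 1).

B = (-8, -4)

1. B_x = -8  [FE ∥ BA ∩ EA ∥ FB]
2. B_y = -4  [FE ∥ BA ∩ EA ∥ FB]
   → B = (-8, -4)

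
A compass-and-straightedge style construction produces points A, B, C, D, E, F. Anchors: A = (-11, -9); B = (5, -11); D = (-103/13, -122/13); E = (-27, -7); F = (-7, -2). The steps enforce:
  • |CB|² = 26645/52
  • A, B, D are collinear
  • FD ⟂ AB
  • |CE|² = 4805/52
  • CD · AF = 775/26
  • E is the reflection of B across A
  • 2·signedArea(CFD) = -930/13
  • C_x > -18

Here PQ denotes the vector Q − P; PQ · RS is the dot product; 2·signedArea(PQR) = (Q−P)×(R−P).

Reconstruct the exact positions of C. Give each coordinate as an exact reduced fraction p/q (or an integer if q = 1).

1. C_x = -227/13  [CD · AF = 775/26 ∩ 2·signedArea(CFD) = -930/13]
2. C_y = -213/26  [CD · AF = 775/26 ∩ 2·signedArea(CFD) = -930/13]
   → C = (-227/13, -213/26)

C = (-227/13, -213/26)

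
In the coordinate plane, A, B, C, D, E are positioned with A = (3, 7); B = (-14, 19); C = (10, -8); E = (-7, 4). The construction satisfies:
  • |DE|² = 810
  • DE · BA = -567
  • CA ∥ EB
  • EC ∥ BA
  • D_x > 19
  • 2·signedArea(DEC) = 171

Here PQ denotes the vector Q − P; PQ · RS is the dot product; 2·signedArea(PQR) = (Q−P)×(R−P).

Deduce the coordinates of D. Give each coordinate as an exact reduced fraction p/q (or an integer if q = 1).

D = (20, -5)

1. D_x = 20  [DE · BA = -567 ∩ 2·signedArea(DEC) = 171]
2. D_y = -5  [DE · BA = -567 ∩ 2·signedArea(DEC) = 171]
   → D = (20, -5)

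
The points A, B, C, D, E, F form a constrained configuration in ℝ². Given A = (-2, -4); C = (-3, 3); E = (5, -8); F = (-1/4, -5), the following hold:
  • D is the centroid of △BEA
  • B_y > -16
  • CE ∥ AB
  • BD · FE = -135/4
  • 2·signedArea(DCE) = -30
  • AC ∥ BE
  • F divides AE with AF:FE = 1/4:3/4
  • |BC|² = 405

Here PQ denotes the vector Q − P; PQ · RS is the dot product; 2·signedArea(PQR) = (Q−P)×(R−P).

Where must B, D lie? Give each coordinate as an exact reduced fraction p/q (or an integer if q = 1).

1. B_x = 6  [AC ∥ BE ∩ CE ∥ AB]
2. B_y = -15  [AC ∥ BE ∩ CE ∥ AB]
   → B = (6, -15)
3. D_x = 3  [D is the centroid of △BEA]
4. D_y = -9  [D is the centroid of △BEA]
   → D = (3, -9)

B = (6, -15)
D = (3, -9)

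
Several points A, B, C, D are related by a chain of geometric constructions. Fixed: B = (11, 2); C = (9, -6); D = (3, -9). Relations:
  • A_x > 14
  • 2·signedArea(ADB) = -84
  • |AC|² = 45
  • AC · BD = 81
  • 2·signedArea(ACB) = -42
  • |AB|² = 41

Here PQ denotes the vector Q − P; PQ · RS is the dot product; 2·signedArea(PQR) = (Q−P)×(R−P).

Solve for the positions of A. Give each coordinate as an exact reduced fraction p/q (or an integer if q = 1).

A = (15, -3)

1. A_x = 15  [2·signedArea(ACB) = -42 ∩ 2·signedArea(ADB) = -84]
2. A_y = -3  [2·signedArea(ACB) = -42 ∩ 2·signedArea(ADB) = -84]
   → A = (15, -3)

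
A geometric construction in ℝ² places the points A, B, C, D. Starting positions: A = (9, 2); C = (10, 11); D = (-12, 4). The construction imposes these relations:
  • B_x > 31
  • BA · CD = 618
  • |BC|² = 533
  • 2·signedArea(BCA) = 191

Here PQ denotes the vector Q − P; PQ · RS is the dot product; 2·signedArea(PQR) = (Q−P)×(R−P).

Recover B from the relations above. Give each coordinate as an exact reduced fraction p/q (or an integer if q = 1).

1. B_x = 32  [BA · CD = 618 ∩ 2·signedArea(BCA) = 191]
2. B_y = 18  [BA · CD = 618 ∩ 2·signedArea(BCA) = 191]
   → B = (32, 18)

B = (32, 18)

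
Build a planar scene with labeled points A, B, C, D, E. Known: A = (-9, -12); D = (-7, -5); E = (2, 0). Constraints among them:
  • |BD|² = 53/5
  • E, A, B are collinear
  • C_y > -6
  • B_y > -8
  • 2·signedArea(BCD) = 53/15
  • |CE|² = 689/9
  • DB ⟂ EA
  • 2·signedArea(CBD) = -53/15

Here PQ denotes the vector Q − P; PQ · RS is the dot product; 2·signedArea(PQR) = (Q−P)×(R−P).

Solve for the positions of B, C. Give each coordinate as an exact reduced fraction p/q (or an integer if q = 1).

1. B_x = -23/5  [E, A, B are collinear ∩ DB ⟂ EA]
2. B_y = -36/5  [E, A, B are collinear ∩ DB ⟂ EA]
   → B = (-23/5, -36/5)
3. C_x = -14/3  [line -11/5·x + -12/5·y + -358/15 = 0 ∩ |CE|² = 689/9]
4. C_y = -17/3  [line -11/5·x + -12/5·y + -358/15 = 0 ∩ |CE|² = 689/9]
   → C = (-14/3, -17/3)

B = (-23/5, -36/5)
C = (-14/3, -17/3)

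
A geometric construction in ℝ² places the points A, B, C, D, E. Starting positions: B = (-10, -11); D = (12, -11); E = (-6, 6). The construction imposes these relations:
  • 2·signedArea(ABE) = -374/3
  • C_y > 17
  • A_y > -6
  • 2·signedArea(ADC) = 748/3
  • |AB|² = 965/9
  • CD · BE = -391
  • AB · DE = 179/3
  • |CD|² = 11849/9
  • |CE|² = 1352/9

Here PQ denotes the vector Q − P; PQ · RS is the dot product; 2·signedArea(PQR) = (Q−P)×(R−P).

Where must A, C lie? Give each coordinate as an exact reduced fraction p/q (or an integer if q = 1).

1. A_x = -4/3  [2·signedArea(ABE) = -374/3 ∩ AB · DE = 179/3]
2. A_y = -16/3  [2·signedArea(ABE) = -374/3 ∩ AB · DE = 179/3]
   → A = (-4/3, -16/3)
3. C_x = -32/3  [2·signedArea(ADC) = 748/3 ∩ CD · BE = -391]
4. C_y = 52/3  [2·signedArea(ADC) = 748/3 ∩ CD · BE = -391]
   → C = (-32/3, 52/3)

A = (-4/3, -16/3)
C = (-32/3, 52/3)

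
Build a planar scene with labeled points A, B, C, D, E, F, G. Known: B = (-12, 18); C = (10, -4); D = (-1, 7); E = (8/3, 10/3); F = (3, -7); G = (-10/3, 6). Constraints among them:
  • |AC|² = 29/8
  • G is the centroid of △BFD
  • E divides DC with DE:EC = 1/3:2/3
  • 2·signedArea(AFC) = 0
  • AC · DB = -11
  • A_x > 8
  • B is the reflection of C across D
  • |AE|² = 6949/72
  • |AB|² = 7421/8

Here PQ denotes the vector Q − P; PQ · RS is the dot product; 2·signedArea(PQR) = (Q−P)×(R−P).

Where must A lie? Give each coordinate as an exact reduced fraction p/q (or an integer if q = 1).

A = (33/4, -19/4)

1. A_x = 33/4  [2·signedArea(AFC) = 0 ∩ AC · DB = -11]
2. A_y = -19/4  [2·signedArea(AFC) = 0 ∩ AC · DB = -11]
   → A = (33/4, -19/4)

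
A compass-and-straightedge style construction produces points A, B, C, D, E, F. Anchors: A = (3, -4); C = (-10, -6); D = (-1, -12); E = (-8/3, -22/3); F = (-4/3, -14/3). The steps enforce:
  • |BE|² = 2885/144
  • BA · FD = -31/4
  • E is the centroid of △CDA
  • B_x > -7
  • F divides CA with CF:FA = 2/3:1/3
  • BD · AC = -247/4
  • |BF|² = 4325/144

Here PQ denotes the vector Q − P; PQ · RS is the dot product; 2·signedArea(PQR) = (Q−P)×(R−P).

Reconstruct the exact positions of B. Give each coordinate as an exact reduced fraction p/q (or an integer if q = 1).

B = (-27/4, -11/2)

1. B_x = -27/4  [BD · AC = -247/4 ∩ BA · FD = -31/4]
2. B_y = -11/2  [BD · AC = -247/4 ∩ BA · FD = -31/4]
   → B = (-27/4, -11/2)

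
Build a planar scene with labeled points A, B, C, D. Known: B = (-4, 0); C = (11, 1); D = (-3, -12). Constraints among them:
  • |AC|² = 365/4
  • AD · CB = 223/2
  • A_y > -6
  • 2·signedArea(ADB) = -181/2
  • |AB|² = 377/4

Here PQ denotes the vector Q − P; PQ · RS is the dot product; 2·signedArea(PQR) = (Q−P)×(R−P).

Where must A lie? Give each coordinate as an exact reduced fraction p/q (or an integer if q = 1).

A = (4, -11/2)

1. A_x = 4  [AD · CB = 223/2 ∩ 2·signedArea(ADB) = -181/2]
2. A_y = -11/2  [AD · CB = 223/2 ∩ 2·signedArea(ADB) = -181/2]
   → A = (4, -11/2)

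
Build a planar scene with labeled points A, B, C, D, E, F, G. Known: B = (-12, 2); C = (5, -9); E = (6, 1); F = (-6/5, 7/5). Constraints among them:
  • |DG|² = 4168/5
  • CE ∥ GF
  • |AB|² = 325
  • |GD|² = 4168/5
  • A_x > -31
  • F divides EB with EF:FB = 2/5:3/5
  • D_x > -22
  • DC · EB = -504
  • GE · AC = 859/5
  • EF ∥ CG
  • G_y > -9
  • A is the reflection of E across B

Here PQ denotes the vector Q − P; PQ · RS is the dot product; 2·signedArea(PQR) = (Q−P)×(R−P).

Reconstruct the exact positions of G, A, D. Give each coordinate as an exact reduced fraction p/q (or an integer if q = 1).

1. G_x = -11/5  [CE ∥ GF ∩ EF ∥ CG]
2. G_y = -43/5  [CE ∥ GF ∩ EF ∥ CG]
   → G = (-11/5, -43/5)
3. A_x = -30  [A is the reflection of E across B]
4. A_y = 3  [A is the reflection of E across B]
   → A = (-30, 3)
5. D_x = -109/5  [line 18·x + -1·y + 405 = 0 ∩ |DG|² = 4168/5]
6. D_y = 63/5  [line 18·x + -1·y + 405 = 0 ∩ |DG|² = 4168/5]
   → D = (-109/5, 63/5)

A = (-30, 3)
D = (-109/5, 63/5)
G = (-11/5, -43/5)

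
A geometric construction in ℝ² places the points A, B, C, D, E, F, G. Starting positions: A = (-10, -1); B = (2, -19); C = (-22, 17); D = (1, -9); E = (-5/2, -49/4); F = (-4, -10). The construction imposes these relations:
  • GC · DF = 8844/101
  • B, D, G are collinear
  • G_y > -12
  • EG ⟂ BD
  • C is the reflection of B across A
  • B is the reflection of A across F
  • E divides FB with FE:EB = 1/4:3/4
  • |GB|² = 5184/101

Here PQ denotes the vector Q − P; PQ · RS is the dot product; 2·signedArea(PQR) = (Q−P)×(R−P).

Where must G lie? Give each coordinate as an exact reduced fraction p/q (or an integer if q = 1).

G = (130/101, -1199/101)

1. G_x = 130/101  [B, D, G are collinear ∩ EG ⟂ BD]
2. G_y = -1199/101  [B, D, G are collinear ∩ EG ⟂ BD]
   → G = (130/101, -1199/101)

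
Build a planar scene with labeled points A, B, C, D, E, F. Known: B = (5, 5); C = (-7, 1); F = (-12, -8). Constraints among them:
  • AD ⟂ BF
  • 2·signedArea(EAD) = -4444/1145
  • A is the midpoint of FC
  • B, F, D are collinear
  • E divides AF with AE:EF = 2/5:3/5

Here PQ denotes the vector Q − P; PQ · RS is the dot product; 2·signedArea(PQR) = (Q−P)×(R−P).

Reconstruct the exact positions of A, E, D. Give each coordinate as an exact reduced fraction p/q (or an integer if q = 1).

1. A_x = -19/2  [A is the midpoint of FC]
2. A_y = -7/2  [A is the midpoint of FC]
   → A = (-19/2, -7/2)
3. E_x = -21/2  [E divides AF with AE:EF = 2/5:3/5]
4. E_y = -53/10  [E divides AF with AE:EF = 2/5:3/5]
   → E = (-21/2, -53/10)
5. D_x = -3779/458  [B, F, D are collinear ∩ AD ⟂ BF]
6. D_y = -2351/458  [B, F, D are collinear ∩ AD ⟂ BF]
   → D = (-3779/458, -2351/458)

A = (-19/2, -7/2)
D = (-3779/458, -2351/458)
E = (-21/2, -53/10)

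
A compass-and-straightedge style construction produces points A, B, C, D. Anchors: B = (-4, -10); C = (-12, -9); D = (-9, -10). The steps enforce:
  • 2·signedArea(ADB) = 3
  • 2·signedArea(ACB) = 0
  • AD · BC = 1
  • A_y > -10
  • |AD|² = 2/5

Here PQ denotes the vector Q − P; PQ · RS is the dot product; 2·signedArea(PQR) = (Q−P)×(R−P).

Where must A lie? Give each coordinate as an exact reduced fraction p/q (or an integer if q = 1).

1. A_x = -44/5  [2·signedArea(ACB) = 0 ∩ 2·signedArea(ADB) = 3]
2. A_y = -47/5  [2·signedArea(ACB) = 0 ∩ 2·signedArea(ADB) = 3]
   → A = (-44/5, -47/5)

A = (-44/5, -47/5)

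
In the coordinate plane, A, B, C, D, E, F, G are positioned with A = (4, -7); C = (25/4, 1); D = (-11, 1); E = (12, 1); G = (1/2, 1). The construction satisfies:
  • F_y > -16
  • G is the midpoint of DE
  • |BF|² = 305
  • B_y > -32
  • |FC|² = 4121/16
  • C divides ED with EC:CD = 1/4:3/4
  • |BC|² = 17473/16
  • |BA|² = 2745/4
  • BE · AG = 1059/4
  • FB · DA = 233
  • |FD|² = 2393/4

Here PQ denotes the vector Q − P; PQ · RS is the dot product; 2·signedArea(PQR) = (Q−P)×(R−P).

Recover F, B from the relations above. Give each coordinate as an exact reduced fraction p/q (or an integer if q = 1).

1. B_x = 29/2  [line 7/2·x + -8·y + -1195/4 = 0 ∩ |BA|² = 2745/4]
2. B_y = -31  [line 7/2·x + -8·y + -1195/4 = 0 ∩ |BA|² = 2745/4]
   → B = (29/2, -31)
3. F_x = 15/2  [line -15·x + 8·y + 465/2 = 0 ∩ |BF|² = 305]
4. F_y = -15  [line -15·x + 8·y + 465/2 = 0 ∩ |BF|² = 305]
   → F = (15/2, -15)

B = (29/2, -31)
F = (15/2, -15)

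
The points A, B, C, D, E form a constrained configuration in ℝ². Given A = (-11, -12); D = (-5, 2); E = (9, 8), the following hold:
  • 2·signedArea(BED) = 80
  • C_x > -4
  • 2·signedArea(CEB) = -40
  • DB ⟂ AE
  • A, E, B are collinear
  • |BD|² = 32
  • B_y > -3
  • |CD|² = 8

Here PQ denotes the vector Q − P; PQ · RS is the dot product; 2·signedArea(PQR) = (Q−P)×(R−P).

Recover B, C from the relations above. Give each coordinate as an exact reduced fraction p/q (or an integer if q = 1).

B = (-1, -2)
C = (-3, 0)

1. B_x = -1  [A, E, B are collinear ∩ DB ⟂ AE]
2. B_y = -2  [A, E, B are collinear ∩ DB ⟂ AE]
   → B = (-1, -2)
3. C_x = -3  [line 10·x + -10·y + 30 = 0 ∩ |CD|² = 8]
4. C_y = 0  [line 10·x + -10·y + 30 = 0 ∩ |CD|² = 8]
   → C = (-3, 0)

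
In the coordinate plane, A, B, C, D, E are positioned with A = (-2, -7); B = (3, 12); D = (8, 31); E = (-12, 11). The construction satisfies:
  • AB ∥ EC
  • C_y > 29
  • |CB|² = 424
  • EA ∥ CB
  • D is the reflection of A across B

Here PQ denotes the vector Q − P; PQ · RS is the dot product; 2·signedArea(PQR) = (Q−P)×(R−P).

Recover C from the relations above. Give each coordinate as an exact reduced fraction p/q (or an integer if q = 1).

C = (-7, 30)

1. C_x = -7  [EA ∥ CB ∩ AB ∥ EC]
2. C_y = 30  [EA ∥ CB ∩ AB ∥ EC]
   → C = (-7, 30)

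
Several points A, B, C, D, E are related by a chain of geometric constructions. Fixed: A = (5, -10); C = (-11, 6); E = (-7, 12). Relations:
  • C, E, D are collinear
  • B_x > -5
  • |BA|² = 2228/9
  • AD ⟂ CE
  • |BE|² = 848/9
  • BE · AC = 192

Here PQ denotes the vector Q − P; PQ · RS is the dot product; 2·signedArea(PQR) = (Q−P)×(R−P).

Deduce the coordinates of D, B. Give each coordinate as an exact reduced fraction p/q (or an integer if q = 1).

1. D_x = -175/13  [C, E, D are collinear ∩ AD ⟂ CE]
2. D_y = 30/13  [C, E, D are collinear ∩ AD ⟂ CE]
   → D = (-175/13, 30/13)
3. B_x = -13/3  [line 16·x + -16·y + 112 = 0 ∩ |BA|² = 2228/9]
4. B_y = 8/3  [line 16·x + -16·y + 112 = 0 ∩ |BA|² = 2228/9]
   → B = (-13/3, 8/3)

B = (-13/3, 8/3)
D = (-175/13, 30/13)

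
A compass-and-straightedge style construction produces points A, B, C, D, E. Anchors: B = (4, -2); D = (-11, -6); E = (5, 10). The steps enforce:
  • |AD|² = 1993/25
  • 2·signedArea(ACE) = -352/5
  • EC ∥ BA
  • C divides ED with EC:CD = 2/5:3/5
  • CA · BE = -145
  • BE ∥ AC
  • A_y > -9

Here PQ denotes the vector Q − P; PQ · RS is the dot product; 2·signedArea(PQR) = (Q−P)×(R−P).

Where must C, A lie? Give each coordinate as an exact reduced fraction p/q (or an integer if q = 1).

1. C_x = -7/5  [C divides ED with EC:CD = 2/5:3/5]
2. C_y = 18/5  [C divides ED with EC:CD = 2/5:3/5]
   → C = (-7/5, 18/5)
3. A_x = -12/5  [BE ∥ AC ∩ EC ∥ BA]
4. A_y = -42/5  [BE ∥ AC ∩ EC ∥ BA]
   → A = (-12/5, -42/5)

A = (-12/5, -42/5)
C = (-7/5, 18/5)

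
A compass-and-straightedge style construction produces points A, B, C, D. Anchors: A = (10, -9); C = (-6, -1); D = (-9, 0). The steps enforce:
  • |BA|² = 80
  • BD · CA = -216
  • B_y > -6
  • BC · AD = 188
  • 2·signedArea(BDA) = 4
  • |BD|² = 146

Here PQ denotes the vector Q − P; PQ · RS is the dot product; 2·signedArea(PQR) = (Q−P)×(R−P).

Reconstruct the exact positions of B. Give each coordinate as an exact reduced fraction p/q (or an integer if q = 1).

1. B_x = 2  [2·signedArea(BDA) = 4 ∩ BD · CA = -216]
2. B_y = -5  [2·signedArea(BDA) = 4 ∩ BD · CA = -216]
   → B = (2, -5)

B = (2, -5)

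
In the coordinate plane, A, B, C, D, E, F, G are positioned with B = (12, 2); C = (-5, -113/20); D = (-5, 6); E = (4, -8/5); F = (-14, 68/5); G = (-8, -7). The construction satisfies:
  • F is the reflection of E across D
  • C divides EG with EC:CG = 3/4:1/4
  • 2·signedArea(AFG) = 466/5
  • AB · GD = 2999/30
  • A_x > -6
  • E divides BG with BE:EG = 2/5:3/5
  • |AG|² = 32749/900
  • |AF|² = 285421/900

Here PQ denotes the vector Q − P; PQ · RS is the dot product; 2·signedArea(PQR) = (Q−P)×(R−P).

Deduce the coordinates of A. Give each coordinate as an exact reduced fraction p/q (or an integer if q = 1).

1. A_x = -5  [2·signedArea(AFG) = 466/5 ∩ AB · GD = 2999/30]
2. A_y = -53/30  [2·signedArea(AFG) = 466/5 ∩ AB · GD = 2999/30]
   → A = (-5, -53/30)

A = (-5, -53/30)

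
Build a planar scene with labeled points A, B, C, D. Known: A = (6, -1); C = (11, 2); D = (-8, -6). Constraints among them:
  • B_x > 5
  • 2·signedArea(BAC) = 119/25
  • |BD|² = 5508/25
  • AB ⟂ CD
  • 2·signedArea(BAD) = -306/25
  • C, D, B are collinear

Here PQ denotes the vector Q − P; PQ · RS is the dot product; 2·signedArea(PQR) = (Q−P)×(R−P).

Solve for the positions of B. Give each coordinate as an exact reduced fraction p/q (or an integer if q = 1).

1. B_x = 142/25  [C, D, B are collinear ∩ AB ⟂ CD]
2. B_y = -6/25  [C, D, B are collinear ∩ AB ⟂ CD]
   → B = (142/25, -6/25)

B = (142/25, -6/25)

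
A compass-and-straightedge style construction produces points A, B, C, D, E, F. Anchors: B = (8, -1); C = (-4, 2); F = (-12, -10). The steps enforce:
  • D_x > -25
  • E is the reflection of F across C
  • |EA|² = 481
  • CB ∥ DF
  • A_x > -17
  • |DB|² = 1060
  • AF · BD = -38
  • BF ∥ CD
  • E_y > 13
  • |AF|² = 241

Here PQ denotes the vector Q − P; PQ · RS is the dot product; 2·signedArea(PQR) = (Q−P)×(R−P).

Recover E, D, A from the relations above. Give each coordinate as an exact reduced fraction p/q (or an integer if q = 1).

A = (-16, 5)
D = (-24, -7)
E = (4, 14)

1. E_x = 4  [E is the reflection of F across C]
2. E_y = 14  [E is the reflection of F across C]
   → E = (4, 14)
3. D_x = -24  [CB ∥ DF ∩ BF ∥ CD]
4. D_y = -7  [CB ∥ DF ∩ BF ∥ CD]
   → D = (-24, -7)
5. A_x = -16  [line 32·x + 6·y + 482 = 0 ∩ |EA|² = 481]
6. A_y = 5  [line 32·x + 6·y + 482 = 0 ∩ |EA|² = 481]
   → A = (-16, 5)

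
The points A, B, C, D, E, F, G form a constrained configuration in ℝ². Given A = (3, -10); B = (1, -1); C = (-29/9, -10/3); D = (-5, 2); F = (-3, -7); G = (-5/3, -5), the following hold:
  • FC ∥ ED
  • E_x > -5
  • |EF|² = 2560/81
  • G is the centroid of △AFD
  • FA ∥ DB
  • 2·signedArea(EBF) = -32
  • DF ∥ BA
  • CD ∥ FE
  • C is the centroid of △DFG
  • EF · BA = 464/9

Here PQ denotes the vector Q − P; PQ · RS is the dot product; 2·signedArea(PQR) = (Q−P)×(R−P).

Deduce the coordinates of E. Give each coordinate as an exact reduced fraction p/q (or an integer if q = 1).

E = (-43/9, -5/3)

1. E_x = -43/9  [FC ∥ ED ∩ CD ∥ FE]
2. E_y = -5/3  [FC ∥ ED ∩ CD ∥ FE]
   → E = (-43/9, -5/3)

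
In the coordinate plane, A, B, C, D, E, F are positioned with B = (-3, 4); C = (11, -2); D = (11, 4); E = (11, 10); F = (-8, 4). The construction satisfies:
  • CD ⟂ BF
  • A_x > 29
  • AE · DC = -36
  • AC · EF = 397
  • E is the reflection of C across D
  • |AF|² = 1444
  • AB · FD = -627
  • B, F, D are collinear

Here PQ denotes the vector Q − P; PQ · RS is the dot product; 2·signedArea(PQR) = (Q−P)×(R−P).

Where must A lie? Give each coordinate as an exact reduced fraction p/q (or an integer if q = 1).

A = (30, 4)

1. A_x = 30  [AE · DC = -36 ∩ AC · EF = 397]
2. A_y = 4  [AE · DC = -36 ∩ AC · EF = 397]
   → A = (30, 4)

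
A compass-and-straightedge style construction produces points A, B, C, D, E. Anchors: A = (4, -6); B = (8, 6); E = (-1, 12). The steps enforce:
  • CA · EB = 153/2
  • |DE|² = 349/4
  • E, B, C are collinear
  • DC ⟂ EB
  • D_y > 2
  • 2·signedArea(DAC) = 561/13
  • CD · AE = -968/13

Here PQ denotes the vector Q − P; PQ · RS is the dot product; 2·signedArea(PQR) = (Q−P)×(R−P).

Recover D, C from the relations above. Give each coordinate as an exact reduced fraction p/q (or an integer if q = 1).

1. C_x = 127/26  [E, B, C are collinear ∩ CA · EB = 153/2]
2. C_y = 105/13  [E, B, C are collinear ∩ CA · EB = 153/2]
   → C = (127/26, 105/13)
3. D_x = 3/2  [2·signedArea(DAC) = 561/13 ∩ DC ⟂ EB]
4. D_y = 3  [2·signedArea(DAC) = 561/13 ∩ DC ⟂ EB]
   → D = (3/2, 3)

C = (127/26, 105/13)
D = (3/2, 3)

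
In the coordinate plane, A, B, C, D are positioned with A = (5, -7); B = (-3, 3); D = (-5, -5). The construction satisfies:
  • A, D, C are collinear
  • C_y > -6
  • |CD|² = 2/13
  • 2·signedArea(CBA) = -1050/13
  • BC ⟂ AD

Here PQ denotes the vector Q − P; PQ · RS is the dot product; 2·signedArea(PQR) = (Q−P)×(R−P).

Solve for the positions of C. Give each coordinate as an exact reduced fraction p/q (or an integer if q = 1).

C = (-60/13, -66/13)

1. C_x = -60/13  [A, D, C are collinear ∩ BC ⟂ AD]
2. C_y = -66/13  [A, D, C are collinear ∩ BC ⟂ AD]
   → C = (-60/13, -66/13)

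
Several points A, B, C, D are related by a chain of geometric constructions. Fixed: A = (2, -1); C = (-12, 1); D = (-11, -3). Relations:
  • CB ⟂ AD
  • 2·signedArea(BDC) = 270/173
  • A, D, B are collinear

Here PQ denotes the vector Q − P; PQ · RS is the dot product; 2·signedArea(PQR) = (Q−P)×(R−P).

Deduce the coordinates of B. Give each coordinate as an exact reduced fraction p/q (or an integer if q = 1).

1. B_x = -1968/173  [A, D, B are collinear ∩ CB ⟂ AD]
2. B_y = -529/173  [A, D, B are collinear ∩ CB ⟂ AD]
   → B = (-1968/173, -529/173)

B = (-1968/173, -529/173)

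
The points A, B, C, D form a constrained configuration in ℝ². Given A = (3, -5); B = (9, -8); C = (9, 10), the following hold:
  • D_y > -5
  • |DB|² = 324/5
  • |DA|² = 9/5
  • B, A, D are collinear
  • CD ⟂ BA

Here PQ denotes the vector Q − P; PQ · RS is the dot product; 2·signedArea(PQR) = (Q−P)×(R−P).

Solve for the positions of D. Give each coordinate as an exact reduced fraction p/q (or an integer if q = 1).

1. D_x = 9/5  [B, A, D are collinear ∩ CD ⟂ BA]
2. D_y = -22/5  [B, A, D are collinear ∩ CD ⟂ BA]
   → D = (9/5, -22/5)

D = (9/5, -22/5)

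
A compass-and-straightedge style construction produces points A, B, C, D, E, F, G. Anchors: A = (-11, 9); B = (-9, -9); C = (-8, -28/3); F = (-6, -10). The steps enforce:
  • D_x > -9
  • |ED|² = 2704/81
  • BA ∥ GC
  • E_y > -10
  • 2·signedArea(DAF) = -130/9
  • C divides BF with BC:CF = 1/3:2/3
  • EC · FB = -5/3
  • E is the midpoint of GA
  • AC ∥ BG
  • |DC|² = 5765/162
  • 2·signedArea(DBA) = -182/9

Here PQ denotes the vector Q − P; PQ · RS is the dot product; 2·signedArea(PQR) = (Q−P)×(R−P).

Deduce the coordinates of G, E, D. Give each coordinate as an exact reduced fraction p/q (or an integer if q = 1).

1. G_x = -6  [BA ∥ GC ∩ AC ∥ BG]
2. G_y = -82/3  [BA ∥ GC ∩ AC ∥ BG]
   → G = (-6, -82/3)
3. E_x = -17/2  [E is the midpoint of GA]
4. E_y = -55/6  [E is the midpoint of GA]
   → E = (-17/2, -55/6)
5. D_x = -17/2  [2·signedArea(DBA) = -182/9 ∩ 2·signedArea(DAF) = -130/9]
6. D_y = -61/18  [2·signedArea(DBA) = -182/9 ∩ 2·signedArea(DAF) = -130/9]
   → D = (-17/2, -61/18)

D = (-17/2, -61/18)
E = (-17/2, -55/6)
G = (-6, -82/3)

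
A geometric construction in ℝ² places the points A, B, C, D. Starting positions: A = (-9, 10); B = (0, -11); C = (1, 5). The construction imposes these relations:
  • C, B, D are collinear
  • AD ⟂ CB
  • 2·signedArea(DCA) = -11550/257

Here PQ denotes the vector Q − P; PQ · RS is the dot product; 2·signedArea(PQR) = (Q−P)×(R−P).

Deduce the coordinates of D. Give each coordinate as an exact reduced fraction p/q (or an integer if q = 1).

D = (327/257, 2405/257)

1. D_x = 327/257  [C, B, D are collinear ∩ AD ⟂ CB]
2. D_y = 2405/257  [C, B, D are collinear ∩ AD ⟂ CB]
   → D = (327/257, 2405/257)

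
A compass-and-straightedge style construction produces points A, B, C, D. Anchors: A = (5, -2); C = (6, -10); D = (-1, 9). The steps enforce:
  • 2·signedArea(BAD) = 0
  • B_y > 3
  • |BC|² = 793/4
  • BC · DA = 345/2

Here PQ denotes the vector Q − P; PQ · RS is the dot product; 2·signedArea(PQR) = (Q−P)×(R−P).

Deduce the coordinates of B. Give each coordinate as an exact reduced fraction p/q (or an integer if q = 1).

B = (2, 7/2)

1. B_x = 2  [2·signedArea(BAD) = 0 ∩ BC · DA = 345/2]
2. B_y = 7/2  [2·signedArea(BAD) = 0 ∩ BC · DA = 345/2]
   → B = (2, 7/2)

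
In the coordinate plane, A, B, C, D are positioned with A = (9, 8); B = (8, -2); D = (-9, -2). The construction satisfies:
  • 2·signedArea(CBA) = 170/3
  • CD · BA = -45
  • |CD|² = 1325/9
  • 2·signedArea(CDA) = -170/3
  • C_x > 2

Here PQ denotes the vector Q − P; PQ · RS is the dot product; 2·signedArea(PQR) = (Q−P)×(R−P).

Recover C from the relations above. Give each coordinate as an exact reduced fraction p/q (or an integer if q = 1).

1. C_x = 8/3  [CD · BA = -45 ∩ 2·signedArea(CDA) = -170/3]
2. C_y = 4/3  [CD · BA = -45 ∩ 2·signedArea(CDA) = -170/3]
   → C = (8/3, 4/3)

C = (8/3, 4/3)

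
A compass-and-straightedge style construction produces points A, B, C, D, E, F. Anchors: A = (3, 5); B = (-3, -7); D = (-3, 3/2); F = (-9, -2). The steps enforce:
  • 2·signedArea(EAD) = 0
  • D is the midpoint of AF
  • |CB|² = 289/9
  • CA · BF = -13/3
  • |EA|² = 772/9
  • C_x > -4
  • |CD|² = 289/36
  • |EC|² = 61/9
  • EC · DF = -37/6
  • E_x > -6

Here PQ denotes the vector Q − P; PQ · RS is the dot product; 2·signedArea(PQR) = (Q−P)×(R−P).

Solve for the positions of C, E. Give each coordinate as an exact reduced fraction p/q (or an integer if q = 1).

1. C_x = -3  [line 6·x + -5·y + 34/3 = 0 ∩ |CB|² = 289/9]
2. C_y = -4/3  [line 6·x + -5·y + 34/3 = 0 ∩ |CB|² = 289/9]
   → C = (-3, -4/3)
3. E_x = -5  [2·signedArea(EAD) = 0 ∩ EC · DF = -37/6]
4. E_y = 1/3  [2·signedArea(EAD) = 0 ∩ EC · DF = -37/6]
   → E = (-5, 1/3)

C = (-3, -4/3)
E = (-5, 1/3)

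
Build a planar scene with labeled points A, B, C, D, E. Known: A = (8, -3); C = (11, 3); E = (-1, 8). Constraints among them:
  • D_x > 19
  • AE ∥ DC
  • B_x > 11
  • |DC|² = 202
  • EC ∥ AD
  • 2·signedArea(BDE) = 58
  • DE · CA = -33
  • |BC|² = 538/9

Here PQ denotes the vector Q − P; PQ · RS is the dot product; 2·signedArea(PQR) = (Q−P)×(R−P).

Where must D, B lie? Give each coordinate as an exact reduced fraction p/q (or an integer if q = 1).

1. D_x = 20  [AE ∥ DC ∩ EC ∥ AD]
2. D_y = -8  [AE ∥ DC ∩ EC ∥ AD]
   → D = (20, -8)
3. B_x = 12  [line -16·x + -21·y + 94 = 0 ∩ |BC|² = 538/9]
4. B_y = -14/3  [line -16·x + -21·y + 94 = 0 ∩ |BC|² = 538/9]
   → B = (12, -14/3)

B = (12, -14/3)
D = (20, -8)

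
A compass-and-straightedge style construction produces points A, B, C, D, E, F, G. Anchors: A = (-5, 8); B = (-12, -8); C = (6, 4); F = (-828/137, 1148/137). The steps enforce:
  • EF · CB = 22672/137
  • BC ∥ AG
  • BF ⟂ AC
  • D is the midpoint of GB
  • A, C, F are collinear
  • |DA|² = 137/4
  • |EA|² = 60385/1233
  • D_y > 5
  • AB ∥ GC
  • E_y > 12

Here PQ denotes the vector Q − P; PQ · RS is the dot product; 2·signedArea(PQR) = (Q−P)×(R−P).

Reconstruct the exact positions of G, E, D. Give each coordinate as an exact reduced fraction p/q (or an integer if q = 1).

1. G_x = 13  [AB ∥ GC ∩ BC ∥ AG]
2. G_y = 20  [AB ∥ GC ∩ BC ∥ AG]
   → G = (13, 20)
3. E_x = 268/411  [line 18·x + 12·y + -21544/137 = 0 ∩ |EA|² = 60385/1233]
4. E_y = 4984/411  [line 18·x + 12·y + -21544/137 = 0 ∩ |EA|² = 60385/1233]
   → E = (268/411, 4984/411)
5. D_x = 1/2  [D is the midpoint of GB]
6. D_y = 6  [D is the midpoint of GB]
   → D = (1/2, 6)

D = (1/2, 6)
E = (268/411, 4984/411)
G = (13, 20)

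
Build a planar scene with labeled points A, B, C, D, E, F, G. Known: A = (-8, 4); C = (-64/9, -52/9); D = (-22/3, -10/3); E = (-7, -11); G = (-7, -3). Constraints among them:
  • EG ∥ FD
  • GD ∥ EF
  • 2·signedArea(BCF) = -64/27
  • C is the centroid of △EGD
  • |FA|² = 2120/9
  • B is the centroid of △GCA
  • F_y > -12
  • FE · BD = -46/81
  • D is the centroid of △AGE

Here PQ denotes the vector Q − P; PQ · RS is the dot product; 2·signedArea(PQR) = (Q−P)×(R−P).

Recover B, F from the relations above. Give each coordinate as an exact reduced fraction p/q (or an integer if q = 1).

B = (-199/27, -43/27)
F = (-22/3, -34/3)

1. B_x = -199/27  [B is the centroid of △GCA]
2. B_y = -43/27  [B is the centroid of △GCA]
   → B = (-199/27, -43/27)
3. F_x = -22/3  [EG ∥ FD ∩ GD ∥ EF]
4. F_y = -34/3  [EG ∥ FD ∩ GD ∥ EF]
   → F = (-22/3, -34/3)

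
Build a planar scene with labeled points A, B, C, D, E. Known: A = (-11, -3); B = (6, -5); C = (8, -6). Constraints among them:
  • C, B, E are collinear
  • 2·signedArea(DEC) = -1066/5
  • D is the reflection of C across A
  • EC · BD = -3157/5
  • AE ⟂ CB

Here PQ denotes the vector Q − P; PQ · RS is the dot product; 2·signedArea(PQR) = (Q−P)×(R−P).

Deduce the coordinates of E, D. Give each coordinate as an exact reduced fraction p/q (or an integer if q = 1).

1. E_x = -42/5  [C, B, E are collinear ∩ AE ⟂ CB]
2. E_y = 11/5  [C, B, E are collinear ∩ AE ⟂ CB]
   → E = (-42/5, 11/5)
3. D_x = -30  [D is the reflection of C across A]
4. D_y = 0  [D is the reflection of C across A]
   → D = (-30, 0)

D = (-30, 0)
E = (-42/5, 11/5)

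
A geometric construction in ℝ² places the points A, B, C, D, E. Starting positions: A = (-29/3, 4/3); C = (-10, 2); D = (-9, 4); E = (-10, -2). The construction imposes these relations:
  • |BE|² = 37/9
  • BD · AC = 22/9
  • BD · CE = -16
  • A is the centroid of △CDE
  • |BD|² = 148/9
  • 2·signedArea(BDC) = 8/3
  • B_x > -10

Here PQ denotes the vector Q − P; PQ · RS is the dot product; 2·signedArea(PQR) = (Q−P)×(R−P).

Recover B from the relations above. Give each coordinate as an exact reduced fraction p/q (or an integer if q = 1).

B = (-29/3, 0)

1. B_x = -29/3  [BD · CE = -16 ∩ BD · AC = 22/9]
2. B_y = 0  [BD · CE = -16 ∩ BD · AC = 22/9]
   → B = (-29/3, 0)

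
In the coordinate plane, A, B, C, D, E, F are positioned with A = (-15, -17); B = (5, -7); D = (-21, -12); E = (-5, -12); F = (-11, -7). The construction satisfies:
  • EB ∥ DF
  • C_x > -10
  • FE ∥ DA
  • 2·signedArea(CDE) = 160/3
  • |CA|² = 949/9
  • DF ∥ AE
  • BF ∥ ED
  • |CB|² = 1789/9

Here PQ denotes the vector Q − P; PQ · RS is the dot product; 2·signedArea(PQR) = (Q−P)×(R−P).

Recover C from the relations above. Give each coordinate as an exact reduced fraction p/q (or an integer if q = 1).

1. C_y = -26/3  [2·signedArea(CDE) = 160/3]
2. C_x = -9  [|CA|² = 949/9]
   → C = (-9, -26/3)

C = (-9, -26/3)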